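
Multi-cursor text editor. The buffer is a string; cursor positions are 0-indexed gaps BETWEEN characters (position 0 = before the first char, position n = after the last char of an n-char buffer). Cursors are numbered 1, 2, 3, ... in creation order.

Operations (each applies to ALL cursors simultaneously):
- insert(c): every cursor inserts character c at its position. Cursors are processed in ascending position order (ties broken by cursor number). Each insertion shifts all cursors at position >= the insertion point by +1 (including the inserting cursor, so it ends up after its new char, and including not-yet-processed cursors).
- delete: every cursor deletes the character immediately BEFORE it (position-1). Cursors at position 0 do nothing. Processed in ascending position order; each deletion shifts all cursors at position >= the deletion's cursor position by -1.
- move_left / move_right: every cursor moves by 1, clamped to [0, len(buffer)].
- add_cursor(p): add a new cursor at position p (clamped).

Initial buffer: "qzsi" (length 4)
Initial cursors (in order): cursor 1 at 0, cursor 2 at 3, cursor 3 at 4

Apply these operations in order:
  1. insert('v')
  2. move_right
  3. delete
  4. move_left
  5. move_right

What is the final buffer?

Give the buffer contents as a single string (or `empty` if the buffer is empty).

After op 1 (insert('v')): buffer="vqzsviv" (len 7), cursors c1@1 c2@5 c3@7, authorship 1...2.3
After op 2 (move_right): buffer="vqzsviv" (len 7), cursors c1@2 c2@6 c3@7, authorship 1...2.3
After op 3 (delete): buffer="vzsv" (len 4), cursors c1@1 c2@4 c3@4, authorship 1..2
After op 4 (move_left): buffer="vzsv" (len 4), cursors c1@0 c2@3 c3@3, authorship 1..2
After op 5 (move_right): buffer="vzsv" (len 4), cursors c1@1 c2@4 c3@4, authorship 1..2

Answer: vzsv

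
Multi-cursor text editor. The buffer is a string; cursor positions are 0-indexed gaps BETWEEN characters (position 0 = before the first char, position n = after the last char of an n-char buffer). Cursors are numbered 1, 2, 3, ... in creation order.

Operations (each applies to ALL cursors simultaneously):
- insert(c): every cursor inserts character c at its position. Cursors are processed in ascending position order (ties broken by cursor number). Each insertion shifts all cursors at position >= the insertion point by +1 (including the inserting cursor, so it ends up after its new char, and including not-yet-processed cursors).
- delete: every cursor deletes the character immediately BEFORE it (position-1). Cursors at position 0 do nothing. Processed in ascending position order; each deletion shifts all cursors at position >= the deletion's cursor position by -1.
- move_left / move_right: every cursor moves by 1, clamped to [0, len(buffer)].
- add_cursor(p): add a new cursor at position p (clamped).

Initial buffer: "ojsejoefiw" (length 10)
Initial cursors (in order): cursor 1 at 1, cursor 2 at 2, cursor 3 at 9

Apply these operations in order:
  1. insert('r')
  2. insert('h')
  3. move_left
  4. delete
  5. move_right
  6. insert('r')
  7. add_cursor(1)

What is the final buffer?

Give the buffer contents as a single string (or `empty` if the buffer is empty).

After op 1 (insert('r')): buffer="orjrsejoefirw" (len 13), cursors c1@2 c2@4 c3@12, authorship .1.2.......3.
After op 2 (insert('h')): buffer="orhjrhsejoefirhw" (len 16), cursors c1@3 c2@6 c3@15, authorship .11.22.......33.
After op 3 (move_left): buffer="orhjrhsejoefirhw" (len 16), cursors c1@2 c2@5 c3@14, authorship .11.22.......33.
After op 4 (delete): buffer="ohjhsejoefihw" (len 13), cursors c1@1 c2@3 c3@11, authorship .1.2.......3.
After op 5 (move_right): buffer="ohjhsejoefihw" (len 13), cursors c1@2 c2@4 c3@12, authorship .1.2.......3.
After op 6 (insert('r')): buffer="ohrjhrsejoefihrw" (len 16), cursors c1@3 c2@6 c3@15, authorship .11.22.......33.
After op 7 (add_cursor(1)): buffer="ohrjhrsejoefihrw" (len 16), cursors c4@1 c1@3 c2@6 c3@15, authorship .11.22.......33.

Answer: ohrjhrsejoefihrw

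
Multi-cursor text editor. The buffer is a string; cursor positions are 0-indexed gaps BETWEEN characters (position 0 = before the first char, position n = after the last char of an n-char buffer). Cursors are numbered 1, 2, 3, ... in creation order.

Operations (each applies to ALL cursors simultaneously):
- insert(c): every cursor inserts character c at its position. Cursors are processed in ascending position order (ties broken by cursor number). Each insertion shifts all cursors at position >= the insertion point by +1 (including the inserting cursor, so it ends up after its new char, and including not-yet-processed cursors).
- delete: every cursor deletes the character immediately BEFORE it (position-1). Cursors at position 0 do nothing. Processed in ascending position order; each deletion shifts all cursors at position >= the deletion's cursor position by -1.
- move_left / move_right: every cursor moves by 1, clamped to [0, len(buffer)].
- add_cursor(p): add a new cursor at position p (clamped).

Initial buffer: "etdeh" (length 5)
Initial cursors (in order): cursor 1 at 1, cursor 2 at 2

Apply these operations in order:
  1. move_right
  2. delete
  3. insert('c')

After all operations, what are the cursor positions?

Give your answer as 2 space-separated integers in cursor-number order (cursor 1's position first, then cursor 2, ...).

After op 1 (move_right): buffer="etdeh" (len 5), cursors c1@2 c2@3, authorship .....
After op 2 (delete): buffer="eeh" (len 3), cursors c1@1 c2@1, authorship ...
After op 3 (insert('c')): buffer="ecceh" (len 5), cursors c1@3 c2@3, authorship .12..

Answer: 3 3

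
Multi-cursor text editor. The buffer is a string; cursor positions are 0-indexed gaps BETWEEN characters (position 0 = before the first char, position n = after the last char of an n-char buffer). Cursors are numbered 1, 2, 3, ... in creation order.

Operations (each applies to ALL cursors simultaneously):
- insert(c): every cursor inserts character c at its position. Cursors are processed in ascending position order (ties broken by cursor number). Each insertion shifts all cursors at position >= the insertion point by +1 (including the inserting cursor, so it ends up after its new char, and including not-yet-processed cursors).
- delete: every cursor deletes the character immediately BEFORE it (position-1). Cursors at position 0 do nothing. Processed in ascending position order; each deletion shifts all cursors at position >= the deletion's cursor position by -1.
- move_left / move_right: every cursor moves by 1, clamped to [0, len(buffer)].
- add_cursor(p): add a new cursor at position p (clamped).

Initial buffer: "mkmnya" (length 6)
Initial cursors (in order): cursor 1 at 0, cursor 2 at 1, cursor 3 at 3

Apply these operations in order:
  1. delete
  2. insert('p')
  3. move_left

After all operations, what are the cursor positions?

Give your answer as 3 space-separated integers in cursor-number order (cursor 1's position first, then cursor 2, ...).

After op 1 (delete): buffer="knya" (len 4), cursors c1@0 c2@0 c3@1, authorship ....
After op 2 (insert('p')): buffer="ppkpnya" (len 7), cursors c1@2 c2@2 c3@4, authorship 12.3...
After op 3 (move_left): buffer="ppkpnya" (len 7), cursors c1@1 c2@1 c3@3, authorship 12.3...

Answer: 1 1 3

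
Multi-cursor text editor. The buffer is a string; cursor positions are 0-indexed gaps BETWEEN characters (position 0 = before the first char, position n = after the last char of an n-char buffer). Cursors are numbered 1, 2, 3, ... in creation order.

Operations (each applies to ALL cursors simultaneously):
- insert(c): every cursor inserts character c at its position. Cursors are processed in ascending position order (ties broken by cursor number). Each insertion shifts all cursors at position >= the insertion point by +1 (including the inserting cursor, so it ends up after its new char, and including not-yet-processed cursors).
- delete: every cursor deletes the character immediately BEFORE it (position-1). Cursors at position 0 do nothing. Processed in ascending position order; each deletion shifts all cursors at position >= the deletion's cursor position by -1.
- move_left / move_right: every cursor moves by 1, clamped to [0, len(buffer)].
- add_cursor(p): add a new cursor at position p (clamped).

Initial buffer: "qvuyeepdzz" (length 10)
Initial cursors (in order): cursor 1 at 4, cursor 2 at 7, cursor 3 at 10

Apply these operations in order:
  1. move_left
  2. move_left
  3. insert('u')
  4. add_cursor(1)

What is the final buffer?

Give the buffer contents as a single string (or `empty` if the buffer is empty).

After op 1 (move_left): buffer="qvuyeepdzz" (len 10), cursors c1@3 c2@6 c3@9, authorship ..........
After op 2 (move_left): buffer="qvuyeepdzz" (len 10), cursors c1@2 c2@5 c3@8, authorship ..........
After op 3 (insert('u')): buffer="qvuuyeuepduzz" (len 13), cursors c1@3 c2@7 c3@11, authorship ..1...2...3..
After op 4 (add_cursor(1)): buffer="qvuuyeuepduzz" (len 13), cursors c4@1 c1@3 c2@7 c3@11, authorship ..1...2...3..

Answer: qvuuyeuepduzz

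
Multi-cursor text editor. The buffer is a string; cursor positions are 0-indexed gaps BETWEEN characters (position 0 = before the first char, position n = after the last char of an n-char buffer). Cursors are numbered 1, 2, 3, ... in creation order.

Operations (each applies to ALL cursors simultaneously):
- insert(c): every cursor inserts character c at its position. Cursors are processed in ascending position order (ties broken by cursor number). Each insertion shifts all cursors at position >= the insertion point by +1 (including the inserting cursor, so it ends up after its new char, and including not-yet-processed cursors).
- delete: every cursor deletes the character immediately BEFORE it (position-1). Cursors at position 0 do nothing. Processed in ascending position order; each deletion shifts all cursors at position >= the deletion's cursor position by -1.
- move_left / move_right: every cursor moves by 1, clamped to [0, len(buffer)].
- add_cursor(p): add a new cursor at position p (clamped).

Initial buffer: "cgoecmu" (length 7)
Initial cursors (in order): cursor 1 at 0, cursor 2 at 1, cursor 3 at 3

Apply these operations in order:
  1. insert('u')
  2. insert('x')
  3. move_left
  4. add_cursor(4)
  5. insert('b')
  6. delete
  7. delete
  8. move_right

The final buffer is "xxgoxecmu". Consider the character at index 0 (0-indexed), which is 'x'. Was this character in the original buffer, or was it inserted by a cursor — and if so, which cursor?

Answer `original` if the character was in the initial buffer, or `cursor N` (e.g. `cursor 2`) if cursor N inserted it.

After op 1 (insert('u')): buffer="ucugouecmu" (len 10), cursors c1@1 c2@3 c3@6, authorship 1.2..3....
After op 2 (insert('x')): buffer="uxcuxgouxecmu" (len 13), cursors c1@2 c2@5 c3@9, authorship 11.22..33....
After op 3 (move_left): buffer="uxcuxgouxecmu" (len 13), cursors c1@1 c2@4 c3@8, authorship 11.22..33....
After op 4 (add_cursor(4)): buffer="uxcuxgouxecmu" (len 13), cursors c1@1 c2@4 c4@4 c3@8, authorship 11.22..33....
After op 5 (insert('b')): buffer="ubxcubbxgoubxecmu" (len 17), cursors c1@2 c2@7 c4@7 c3@12, authorship 111.2242..333....
After op 6 (delete): buffer="uxcuxgouxecmu" (len 13), cursors c1@1 c2@4 c4@4 c3@8, authorship 11.22..33....
After op 7 (delete): buffer="xxgoxecmu" (len 9), cursors c1@0 c2@1 c4@1 c3@4, authorship 12..3....
After op 8 (move_right): buffer="xxgoxecmu" (len 9), cursors c1@1 c2@2 c4@2 c3@5, authorship 12..3....
Authorship (.=original, N=cursor N): 1 2 . . 3 . . . .
Index 0: author = 1

Answer: cursor 1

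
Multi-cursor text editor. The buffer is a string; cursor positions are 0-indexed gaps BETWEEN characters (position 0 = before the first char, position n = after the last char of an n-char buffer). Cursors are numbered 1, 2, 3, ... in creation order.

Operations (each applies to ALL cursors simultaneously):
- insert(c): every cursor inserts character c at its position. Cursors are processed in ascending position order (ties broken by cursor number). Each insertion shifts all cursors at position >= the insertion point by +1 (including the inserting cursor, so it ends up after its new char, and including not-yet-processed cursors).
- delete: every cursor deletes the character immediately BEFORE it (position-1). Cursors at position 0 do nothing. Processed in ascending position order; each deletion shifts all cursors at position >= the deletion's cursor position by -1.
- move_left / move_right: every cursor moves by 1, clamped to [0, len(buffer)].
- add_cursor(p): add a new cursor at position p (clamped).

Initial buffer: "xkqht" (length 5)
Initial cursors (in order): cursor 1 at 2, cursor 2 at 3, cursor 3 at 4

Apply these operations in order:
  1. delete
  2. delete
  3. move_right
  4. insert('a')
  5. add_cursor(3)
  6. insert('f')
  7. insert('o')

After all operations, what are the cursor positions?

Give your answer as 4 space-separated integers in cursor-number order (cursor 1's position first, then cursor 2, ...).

Answer: 12 12 12 5

Derivation:
After op 1 (delete): buffer="xt" (len 2), cursors c1@1 c2@1 c3@1, authorship ..
After op 2 (delete): buffer="t" (len 1), cursors c1@0 c2@0 c3@0, authorship .
After op 3 (move_right): buffer="t" (len 1), cursors c1@1 c2@1 c3@1, authorship .
After op 4 (insert('a')): buffer="taaa" (len 4), cursors c1@4 c2@4 c3@4, authorship .123
After op 5 (add_cursor(3)): buffer="taaa" (len 4), cursors c4@3 c1@4 c2@4 c3@4, authorship .123
After op 6 (insert('f')): buffer="taafafff" (len 8), cursors c4@4 c1@8 c2@8 c3@8, authorship .1243123
After op 7 (insert('o')): buffer="taafoafffooo" (len 12), cursors c4@5 c1@12 c2@12 c3@12, authorship .12443123123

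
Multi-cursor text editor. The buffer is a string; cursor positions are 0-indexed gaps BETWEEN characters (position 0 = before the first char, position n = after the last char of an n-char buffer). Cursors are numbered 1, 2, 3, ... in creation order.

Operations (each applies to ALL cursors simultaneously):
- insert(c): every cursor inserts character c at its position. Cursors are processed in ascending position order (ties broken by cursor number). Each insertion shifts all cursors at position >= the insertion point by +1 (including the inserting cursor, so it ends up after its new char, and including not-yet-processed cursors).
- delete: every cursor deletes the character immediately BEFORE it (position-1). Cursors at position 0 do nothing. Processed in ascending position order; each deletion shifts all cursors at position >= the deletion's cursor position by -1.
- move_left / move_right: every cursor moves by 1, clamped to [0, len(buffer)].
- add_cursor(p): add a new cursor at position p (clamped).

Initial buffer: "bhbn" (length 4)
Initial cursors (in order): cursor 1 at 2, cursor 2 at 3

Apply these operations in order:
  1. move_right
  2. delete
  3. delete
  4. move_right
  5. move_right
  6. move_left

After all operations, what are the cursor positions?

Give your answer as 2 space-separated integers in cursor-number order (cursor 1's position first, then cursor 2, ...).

After op 1 (move_right): buffer="bhbn" (len 4), cursors c1@3 c2@4, authorship ....
After op 2 (delete): buffer="bh" (len 2), cursors c1@2 c2@2, authorship ..
After op 3 (delete): buffer="" (len 0), cursors c1@0 c2@0, authorship 
After op 4 (move_right): buffer="" (len 0), cursors c1@0 c2@0, authorship 
After op 5 (move_right): buffer="" (len 0), cursors c1@0 c2@0, authorship 
After op 6 (move_left): buffer="" (len 0), cursors c1@0 c2@0, authorship 

Answer: 0 0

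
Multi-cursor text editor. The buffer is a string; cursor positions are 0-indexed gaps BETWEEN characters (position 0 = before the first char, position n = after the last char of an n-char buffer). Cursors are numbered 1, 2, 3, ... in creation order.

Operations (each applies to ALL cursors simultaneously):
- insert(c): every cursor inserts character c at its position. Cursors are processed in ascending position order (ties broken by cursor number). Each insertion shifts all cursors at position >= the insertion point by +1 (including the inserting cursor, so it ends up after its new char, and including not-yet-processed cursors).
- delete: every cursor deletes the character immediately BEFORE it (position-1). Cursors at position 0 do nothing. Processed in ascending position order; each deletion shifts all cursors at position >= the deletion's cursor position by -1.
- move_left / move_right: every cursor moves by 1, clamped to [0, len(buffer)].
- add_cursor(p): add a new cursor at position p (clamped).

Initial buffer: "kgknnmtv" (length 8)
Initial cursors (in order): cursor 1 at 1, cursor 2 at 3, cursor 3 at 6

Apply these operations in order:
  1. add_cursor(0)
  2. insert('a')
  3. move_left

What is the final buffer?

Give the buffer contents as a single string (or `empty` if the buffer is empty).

After op 1 (add_cursor(0)): buffer="kgknnmtv" (len 8), cursors c4@0 c1@1 c2@3 c3@6, authorship ........
After op 2 (insert('a')): buffer="akagkannmatv" (len 12), cursors c4@1 c1@3 c2@6 c3@10, authorship 4.1..2...3..
After op 3 (move_left): buffer="akagkannmatv" (len 12), cursors c4@0 c1@2 c2@5 c3@9, authorship 4.1..2...3..

Answer: akagkannmatv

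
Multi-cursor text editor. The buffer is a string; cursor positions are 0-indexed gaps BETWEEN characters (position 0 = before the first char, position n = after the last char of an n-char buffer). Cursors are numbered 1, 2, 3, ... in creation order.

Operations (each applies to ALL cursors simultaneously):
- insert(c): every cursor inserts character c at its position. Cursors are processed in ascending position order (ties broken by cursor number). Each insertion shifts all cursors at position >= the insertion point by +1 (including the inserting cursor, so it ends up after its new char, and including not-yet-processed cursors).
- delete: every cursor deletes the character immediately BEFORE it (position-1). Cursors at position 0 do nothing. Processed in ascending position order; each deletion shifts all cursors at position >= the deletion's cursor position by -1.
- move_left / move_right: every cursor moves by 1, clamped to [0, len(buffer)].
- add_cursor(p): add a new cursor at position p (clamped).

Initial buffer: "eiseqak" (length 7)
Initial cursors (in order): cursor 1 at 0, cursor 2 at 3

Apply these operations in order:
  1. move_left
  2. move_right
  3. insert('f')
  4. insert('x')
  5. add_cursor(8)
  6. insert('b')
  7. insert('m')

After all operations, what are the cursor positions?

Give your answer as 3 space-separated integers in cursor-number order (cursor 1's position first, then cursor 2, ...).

Answer: 5 11 14

Derivation:
After op 1 (move_left): buffer="eiseqak" (len 7), cursors c1@0 c2@2, authorship .......
After op 2 (move_right): buffer="eiseqak" (len 7), cursors c1@1 c2@3, authorship .......
After op 3 (insert('f')): buffer="efisfeqak" (len 9), cursors c1@2 c2@5, authorship .1..2....
After op 4 (insert('x')): buffer="efxisfxeqak" (len 11), cursors c1@3 c2@7, authorship .11..22....
After op 5 (add_cursor(8)): buffer="efxisfxeqak" (len 11), cursors c1@3 c2@7 c3@8, authorship .11..22....
After op 6 (insert('b')): buffer="efxbisfxbebqak" (len 14), cursors c1@4 c2@9 c3@11, authorship .111..222.3...
After op 7 (insert('m')): buffer="efxbmisfxbmebmqak" (len 17), cursors c1@5 c2@11 c3@14, authorship .1111..2222.33...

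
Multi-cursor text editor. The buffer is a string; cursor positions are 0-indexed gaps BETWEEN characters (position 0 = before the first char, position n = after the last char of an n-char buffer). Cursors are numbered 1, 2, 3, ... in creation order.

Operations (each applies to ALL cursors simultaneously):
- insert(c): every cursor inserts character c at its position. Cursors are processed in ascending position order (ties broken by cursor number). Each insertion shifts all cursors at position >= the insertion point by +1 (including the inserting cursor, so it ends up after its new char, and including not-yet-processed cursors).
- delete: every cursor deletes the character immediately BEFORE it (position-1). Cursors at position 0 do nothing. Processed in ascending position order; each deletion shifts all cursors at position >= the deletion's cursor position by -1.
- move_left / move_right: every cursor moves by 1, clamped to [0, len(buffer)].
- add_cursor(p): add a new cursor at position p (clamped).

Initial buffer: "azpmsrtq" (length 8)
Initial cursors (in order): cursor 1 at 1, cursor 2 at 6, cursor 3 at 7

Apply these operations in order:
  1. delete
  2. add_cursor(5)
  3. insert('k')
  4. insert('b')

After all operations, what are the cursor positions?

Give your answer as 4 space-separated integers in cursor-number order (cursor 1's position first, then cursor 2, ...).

Answer: 2 10 10 13

Derivation:
After op 1 (delete): buffer="zpmsq" (len 5), cursors c1@0 c2@4 c3@4, authorship .....
After op 2 (add_cursor(5)): buffer="zpmsq" (len 5), cursors c1@0 c2@4 c3@4 c4@5, authorship .....
After op 3 (insert('k')): buffer="kzpmskkqk" (len 9), cursors c1@1 c2@7 c3@7 c4@9, authorship 1....23.4
After op 4 (insert('b')): buffer="kbzpmskkbbqkb" (len 13), cursors c1@2 c2@10 c3@10 c4@13, authorship 11....2323.44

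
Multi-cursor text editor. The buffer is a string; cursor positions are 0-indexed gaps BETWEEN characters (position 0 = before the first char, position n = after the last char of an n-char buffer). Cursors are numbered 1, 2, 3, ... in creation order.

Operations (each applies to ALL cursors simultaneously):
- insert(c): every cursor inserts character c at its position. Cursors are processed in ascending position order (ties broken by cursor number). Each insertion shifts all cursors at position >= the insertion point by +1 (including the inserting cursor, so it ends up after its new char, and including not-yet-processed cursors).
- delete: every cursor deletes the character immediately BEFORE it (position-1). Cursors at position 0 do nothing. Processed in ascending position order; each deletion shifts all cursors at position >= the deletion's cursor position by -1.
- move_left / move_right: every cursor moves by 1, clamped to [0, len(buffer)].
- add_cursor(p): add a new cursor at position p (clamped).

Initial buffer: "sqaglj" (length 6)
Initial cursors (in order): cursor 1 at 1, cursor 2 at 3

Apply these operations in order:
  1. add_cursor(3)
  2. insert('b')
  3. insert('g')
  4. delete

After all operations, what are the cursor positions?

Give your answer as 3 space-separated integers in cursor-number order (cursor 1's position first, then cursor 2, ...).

After op 1 (add_cursor(3)): buffer="sqaglj" (len 6), cursors c1@1 c2@3 c3@3, authorship ......
After op 2 (insert('b')): buffer="sbqabbglj" (len 9), cursors c1@2 c2@6 c3@6, authorship .1..23...
After op 3 (insert('g')): buffer="sbgqabbggglj" (len 12), cursors c1@3 c2@9 c3@9, authorship .11..2323...
After op 4 (delete): buffer="sbqabbglj" (len 9), cursors c1@2 c2@6 c3@6, authorship .1..23...

Answer: 2 6 6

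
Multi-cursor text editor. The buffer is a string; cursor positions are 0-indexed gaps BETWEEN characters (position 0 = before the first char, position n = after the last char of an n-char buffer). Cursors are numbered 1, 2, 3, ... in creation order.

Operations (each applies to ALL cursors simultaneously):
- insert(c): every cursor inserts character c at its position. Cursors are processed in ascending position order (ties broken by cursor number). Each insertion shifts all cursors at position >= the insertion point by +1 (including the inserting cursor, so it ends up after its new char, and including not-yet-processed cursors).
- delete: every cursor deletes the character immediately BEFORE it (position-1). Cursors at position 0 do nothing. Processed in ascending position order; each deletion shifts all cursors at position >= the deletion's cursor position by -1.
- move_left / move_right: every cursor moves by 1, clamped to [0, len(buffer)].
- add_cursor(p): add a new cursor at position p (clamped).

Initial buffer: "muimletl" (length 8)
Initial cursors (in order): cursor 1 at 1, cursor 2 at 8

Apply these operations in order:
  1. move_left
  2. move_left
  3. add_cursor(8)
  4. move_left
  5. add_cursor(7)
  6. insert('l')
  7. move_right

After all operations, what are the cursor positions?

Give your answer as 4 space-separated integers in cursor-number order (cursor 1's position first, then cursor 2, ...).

After op 1 (move_left): buffer="muimletl" (len 8), cursors c1@0 c2@7, authorship ........
After op 2 (move_left): buffer="muimletl" (len 8), cursors c1@0 c2@6, authorship ........
After op 3 (add_cursor(8)): buffer="muimletl" (len 8), cursors c1@0 c2@6 c3@8, authorship ........
After op 4 (move_left): buffer="muimletl" (len 8), cursors c1@0 c2@5 c3@7, authorship ........
After op 5 (add_cursor(7)): buffer="muimletl" (len 8), cursors c1@0 c2@5 c3@7 c4@7, authorship ........
After op 6 (insert('l')): buffer="lmuimlletlll" (len 12), cursors c1@1 c2@7 c3@11 c4@11, authorship 1.....2..34.
After op 7 (move_right): buffer="lmuimlletlll" (len 12), cursors c1@2 c2@8 c3@12 c4@12, authorship 1.....2..34.

Answer: 2 8 12 12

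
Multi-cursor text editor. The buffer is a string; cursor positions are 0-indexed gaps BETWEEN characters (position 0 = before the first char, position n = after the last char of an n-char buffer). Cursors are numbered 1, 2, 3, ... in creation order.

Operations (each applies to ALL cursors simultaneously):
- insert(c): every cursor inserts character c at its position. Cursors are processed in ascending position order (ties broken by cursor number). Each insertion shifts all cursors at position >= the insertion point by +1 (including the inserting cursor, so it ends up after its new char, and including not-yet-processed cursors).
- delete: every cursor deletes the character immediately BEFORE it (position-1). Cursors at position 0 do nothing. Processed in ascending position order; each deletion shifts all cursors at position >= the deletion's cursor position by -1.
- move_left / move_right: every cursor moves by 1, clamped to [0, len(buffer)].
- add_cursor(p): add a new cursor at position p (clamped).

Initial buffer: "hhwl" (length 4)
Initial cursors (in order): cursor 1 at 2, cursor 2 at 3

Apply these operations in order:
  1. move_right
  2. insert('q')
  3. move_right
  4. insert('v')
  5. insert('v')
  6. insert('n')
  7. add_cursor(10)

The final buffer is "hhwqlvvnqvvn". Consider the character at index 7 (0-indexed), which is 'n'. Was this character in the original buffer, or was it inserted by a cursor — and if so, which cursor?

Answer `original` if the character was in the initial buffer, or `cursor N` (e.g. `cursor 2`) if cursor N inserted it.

Answer: cursor 1

Derivation:
After op 1 (move_right): buffer="hhwl" (len 4), cursors c1@3 c2@4, authorship ....
After op 2 (insert('q')): buffer="hhwqlq" (len 6), cursors c1@4 c2@6, authorship ...1.2
After op 3 (move_right): buffer="hhwqlq" (len 6), cursors c1@5 c2@6, authorship ...1.2
After op 4 (insert('v')): buffer="hhwqlvqv" (len 8), cursors c1@6 c2@8, authorship ...1.122
After op 5 (insert('v')): buffer="hhwqlvvqvv" (len 10), cursors c1@7 c2@10, authorship ...1.11222
After op 6 (insert('n')): buffer="hhwqlvvnqvvn" (len 12), cursors c1@8 c2@12, authorship ...1.1112222
After op 7 (add_cursor(10)): buffer="hhwqlvvnqvvn" (len 12), cursors c1@8 c3@10 c2@12, authorship ...1.1112222
Authorship (.=original, N=cursor N): . . . 1 . 1 1 1 2 2 2 2
Index 7: author = 1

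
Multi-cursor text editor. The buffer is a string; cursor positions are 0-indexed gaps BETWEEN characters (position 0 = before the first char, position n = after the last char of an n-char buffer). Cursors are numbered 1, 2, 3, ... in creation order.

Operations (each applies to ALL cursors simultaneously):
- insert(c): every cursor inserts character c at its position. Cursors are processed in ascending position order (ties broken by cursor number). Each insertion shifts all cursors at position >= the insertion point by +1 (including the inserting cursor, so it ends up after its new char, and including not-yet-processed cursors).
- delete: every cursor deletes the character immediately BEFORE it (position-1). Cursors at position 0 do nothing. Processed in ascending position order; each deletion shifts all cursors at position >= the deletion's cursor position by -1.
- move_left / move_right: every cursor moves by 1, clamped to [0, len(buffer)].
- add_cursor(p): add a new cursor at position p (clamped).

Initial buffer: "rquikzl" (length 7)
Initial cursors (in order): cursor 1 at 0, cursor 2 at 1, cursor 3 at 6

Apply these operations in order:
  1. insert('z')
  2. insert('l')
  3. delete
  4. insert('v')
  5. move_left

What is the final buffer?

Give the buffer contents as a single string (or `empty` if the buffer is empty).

After op 1 (insert('z')): buffer="zrzquikzzl" (len 10), cursors c1@1 c2@3 c3@9, authorship 1.2.....3.
After op 2 (insert('l')): buffer="zlrzlquikzzll" (len 13), cursors c1@2 c2@5 c3@12, authorship 11.22.....33.
After op 3 (delete): buffer="zrzquikzzl" (len 10), cursors c1@1 c2@3 c3@9, authorship 1.2.....3.
After op 4 (insert('v')): buffer="zvrzvquikzzvl" (len 13), cursors c1@2 c2@5 c3@12, authorship 11.22.....33.
After op 5 (move_left): buffer="zvrzvquikzzvl" (len 13), cursors c1@1 c2@4 c3@11, authorship 11.22.....33.

Answer: zvrzvquikzzvl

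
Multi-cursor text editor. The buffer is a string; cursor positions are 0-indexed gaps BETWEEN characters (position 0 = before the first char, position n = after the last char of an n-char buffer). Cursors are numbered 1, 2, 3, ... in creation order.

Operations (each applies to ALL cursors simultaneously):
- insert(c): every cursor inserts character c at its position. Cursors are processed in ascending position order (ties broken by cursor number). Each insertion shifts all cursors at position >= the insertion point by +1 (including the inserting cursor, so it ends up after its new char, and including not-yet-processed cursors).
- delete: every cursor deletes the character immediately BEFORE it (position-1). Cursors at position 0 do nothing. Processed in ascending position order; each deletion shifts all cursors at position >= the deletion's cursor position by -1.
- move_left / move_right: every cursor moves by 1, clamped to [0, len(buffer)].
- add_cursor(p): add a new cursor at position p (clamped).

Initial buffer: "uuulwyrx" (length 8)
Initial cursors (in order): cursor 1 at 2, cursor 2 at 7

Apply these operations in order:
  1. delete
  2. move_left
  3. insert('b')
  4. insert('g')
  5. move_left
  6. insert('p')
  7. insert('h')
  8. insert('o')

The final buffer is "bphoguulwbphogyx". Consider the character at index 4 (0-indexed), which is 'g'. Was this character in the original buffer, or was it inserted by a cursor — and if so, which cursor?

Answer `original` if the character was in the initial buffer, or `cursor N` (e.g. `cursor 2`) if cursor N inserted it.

After op 1 (delete): buffer="uulwyx" (len 6), cursors c1@1 c2@5, authorship ......
After op 2 (move_left): buffer="uulwyx" (len 6), cursors c1@0 c2@4, authorship ......
After op 3 (insert('b')): buffer="buulwbyx" (len 8), cursors c1@1 c2@6, authorship 1....2..
After op 4 (insert('g')): buffer="bguulwbgyx" (len 10), cursors c1@2 c2@8, authorship 11....22..
After op 5 (move_left): buffer="bguulwbgyx" (len 10), cursors c1@1 c2@7, authorship 11....22..
After op 6 (insert('p')): buffer="bpguulwbpgyx" (len 12), cursors c1@2 c2@9, authorship 111....222..
After op 7 (insert('h')): buffer="bphguulwbphgyx" (len 14), cursors c1@3 c2@11, authorship 1111....2222..
After op 8 (insert('o')): buffer="bphoguulwbphogyx" (len 16), cursors c1@4 c2@13, authorship 11111....22222..
Authorship (.=original, N=cursor N): 1 1 1 1 1 . . . . 2 2 2 2 2 . .
Index 4: author = 1

Answer: cursor 1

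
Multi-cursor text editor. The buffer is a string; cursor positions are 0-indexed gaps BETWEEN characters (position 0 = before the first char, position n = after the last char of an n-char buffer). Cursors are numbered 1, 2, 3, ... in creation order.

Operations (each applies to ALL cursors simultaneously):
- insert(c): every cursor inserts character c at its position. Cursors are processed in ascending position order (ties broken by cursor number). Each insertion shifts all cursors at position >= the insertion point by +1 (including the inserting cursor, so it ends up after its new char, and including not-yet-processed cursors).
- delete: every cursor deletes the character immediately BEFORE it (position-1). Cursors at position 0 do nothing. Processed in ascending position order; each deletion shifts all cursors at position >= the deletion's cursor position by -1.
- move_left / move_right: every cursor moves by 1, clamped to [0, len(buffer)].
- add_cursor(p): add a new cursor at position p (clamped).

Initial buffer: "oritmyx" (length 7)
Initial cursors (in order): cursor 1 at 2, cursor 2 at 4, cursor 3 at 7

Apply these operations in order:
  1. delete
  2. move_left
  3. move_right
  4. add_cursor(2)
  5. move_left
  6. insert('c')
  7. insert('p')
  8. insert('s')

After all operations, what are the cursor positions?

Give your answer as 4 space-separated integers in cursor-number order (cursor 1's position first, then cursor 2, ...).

Answer: 3 10 15 10

Derivation:
After op 1 (delete): buffer="oimy" (len 4), cursors c1@1 c2@2 c3@4, authorship ....
After op 2 (move_left): buffer="oimy" (len 4), cursors c1@0 c2@1 c3@3, authorship ....
After op 3 (move_right): buffer="oimy" (len 4), cursors c1@1 c2@2 c3@4, authorship ....
After op 4 (add_cursor(2)): buffer="oimy" (len 4), cursors c1@1 c2@2 c4@2 c3@4, authorship ....
After op 5 (move_left): buffer="oimy" (len 4), cursors c1@0 c2@1 c4@1 c3@3, authorship ....
After op 6 (insert('c')): buffer="coccimcy" (len 8), cursors c1@1 c2@4 c4@4 c3@7, authorship 1.24..3.
After op 7 (insert('p')): buffer="cpoccppimcpy" (len 12), cursors c1@2 c2@7 c4@7 c3@11, authorship 11.2424..33.
After op 8 (insert('s')): buffer="cpsoccppssimcpsy" (len 16), cursors c1@3 c2@10 c4@10 c3@15, authorship 111.242424..333.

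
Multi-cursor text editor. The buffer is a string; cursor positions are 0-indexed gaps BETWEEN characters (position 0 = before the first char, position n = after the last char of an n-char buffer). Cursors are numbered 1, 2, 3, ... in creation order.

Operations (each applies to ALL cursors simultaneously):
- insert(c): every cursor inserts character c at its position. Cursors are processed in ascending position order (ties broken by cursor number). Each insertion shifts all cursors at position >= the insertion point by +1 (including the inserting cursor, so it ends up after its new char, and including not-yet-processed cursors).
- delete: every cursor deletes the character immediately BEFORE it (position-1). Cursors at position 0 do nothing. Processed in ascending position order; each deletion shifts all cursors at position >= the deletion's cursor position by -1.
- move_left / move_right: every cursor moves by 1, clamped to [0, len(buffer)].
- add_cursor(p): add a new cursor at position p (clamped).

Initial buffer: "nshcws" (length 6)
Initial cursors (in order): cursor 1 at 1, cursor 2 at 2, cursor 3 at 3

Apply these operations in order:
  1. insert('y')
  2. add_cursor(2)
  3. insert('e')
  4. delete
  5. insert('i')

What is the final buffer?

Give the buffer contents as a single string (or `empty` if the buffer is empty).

Answer: nyiisyihyicws

Derivation:
After op 1 (insert('y')): buffer="nysyhycws" (len 9), cursors c1@2 c2@4 c3@6, authorship .1.2.3...
After op 2 (add_cursor(2)): buffer="nysyhycws" (len 9), cursors c1@2 c4@2 c2@4 c3@6, authorship .1.2.3...
After op 3 (insert('e')): buffer="nyeesyehyecws" (len 13), cursors c1@4 c4@4 c2@7 c3@10, authorship .114.22.33...
After op 4 (delete): buffer="nysyhycws" (len 9), cursors c1@2 c4@2 c2@4 c3@6, authorship .1.2.3...
After op 5 (insert('i')): buffer="nyiisyihyicws" (len 13), cursors c1@4 c4@4 c2@7 c3@10, authorship .114.22.33...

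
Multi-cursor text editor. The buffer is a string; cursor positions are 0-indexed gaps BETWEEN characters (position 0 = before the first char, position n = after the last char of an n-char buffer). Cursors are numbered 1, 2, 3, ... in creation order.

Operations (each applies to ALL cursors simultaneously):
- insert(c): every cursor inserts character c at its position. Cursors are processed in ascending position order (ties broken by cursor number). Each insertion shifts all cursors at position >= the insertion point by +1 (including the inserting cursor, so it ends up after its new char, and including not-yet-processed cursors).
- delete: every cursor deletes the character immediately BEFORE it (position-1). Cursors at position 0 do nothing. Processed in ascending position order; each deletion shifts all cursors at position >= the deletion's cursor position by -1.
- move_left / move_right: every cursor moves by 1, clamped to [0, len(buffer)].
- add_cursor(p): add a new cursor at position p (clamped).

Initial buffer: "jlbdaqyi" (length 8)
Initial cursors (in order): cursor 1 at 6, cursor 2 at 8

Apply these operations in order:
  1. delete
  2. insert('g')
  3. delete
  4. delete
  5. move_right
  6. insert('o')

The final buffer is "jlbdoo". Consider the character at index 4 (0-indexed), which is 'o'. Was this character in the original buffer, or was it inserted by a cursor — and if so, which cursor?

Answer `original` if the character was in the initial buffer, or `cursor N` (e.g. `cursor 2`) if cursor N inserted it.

After op 1 (delete): buffer="jlbday" (len 6), cursors c1@5 c2@6, authorship ......
After op 2 (insert('g')): buffer="jlbdagyg" (len 8), cursors c1@6 c2@8, authorship .....1.2
After op 3 (delete): buffer="jlbday" (len 6), cursors c1@5 c2@6, authorship ......
After op 4 (delete): buffer="jlbd" (len 4), cursors c1@4 c2@4, authorship ....
After op 5 (move_right): buffer="jlbd" (len 4), cursors c1@4 c2@4, authorship ....
After op 6 (insert('o')): buffer="jlbdoo" (len 6), cursors c1@6 c2@6, authorship ....12
Authorship (.=original, N=cursor N): . . . . 1 2
Index 4: author = 1

Answer: cursor 1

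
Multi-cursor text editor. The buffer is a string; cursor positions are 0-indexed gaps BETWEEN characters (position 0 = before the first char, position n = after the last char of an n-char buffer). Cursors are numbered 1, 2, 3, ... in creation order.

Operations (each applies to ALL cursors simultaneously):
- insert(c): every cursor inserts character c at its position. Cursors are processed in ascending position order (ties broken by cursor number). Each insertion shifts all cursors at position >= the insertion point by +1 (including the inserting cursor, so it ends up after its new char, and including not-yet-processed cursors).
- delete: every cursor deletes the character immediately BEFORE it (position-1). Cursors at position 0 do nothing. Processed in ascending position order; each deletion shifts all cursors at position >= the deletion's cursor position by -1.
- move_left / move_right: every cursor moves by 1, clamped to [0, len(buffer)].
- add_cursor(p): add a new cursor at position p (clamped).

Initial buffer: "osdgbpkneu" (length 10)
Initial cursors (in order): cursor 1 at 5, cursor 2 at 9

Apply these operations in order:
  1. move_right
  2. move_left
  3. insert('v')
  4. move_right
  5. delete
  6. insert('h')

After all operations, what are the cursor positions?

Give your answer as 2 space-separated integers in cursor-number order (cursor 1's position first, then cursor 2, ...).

After op 1 (move_right): buffer="osdgbpkneu" (len 10), cursors c1@6 c2@10, authorship ..........
After op 2 (move_left): buffer="osdgbpkneu" (len 10), cursors c1@5 c2@9, authorship ..........
After op 3 (insert('v')): buffer="osdgbvpknevu" (len 12), cursors c1@6 c2@11, authorship .....1....2.
After op 4 (move_right): buffer="osdgbvpknevu" (len 12), cursors c1@7 c2@12, authorship .....1....2.
After op 5 (delete): buffer="osdgbvknev" (len 10), cursors c1@6 c2@10, authorship .....1...2
After op 6 (insert('h')): buffer="osdgbvhknevh" (len 12), cursors c1@7 c2@12, authorship .....11...22

Answer: 7 12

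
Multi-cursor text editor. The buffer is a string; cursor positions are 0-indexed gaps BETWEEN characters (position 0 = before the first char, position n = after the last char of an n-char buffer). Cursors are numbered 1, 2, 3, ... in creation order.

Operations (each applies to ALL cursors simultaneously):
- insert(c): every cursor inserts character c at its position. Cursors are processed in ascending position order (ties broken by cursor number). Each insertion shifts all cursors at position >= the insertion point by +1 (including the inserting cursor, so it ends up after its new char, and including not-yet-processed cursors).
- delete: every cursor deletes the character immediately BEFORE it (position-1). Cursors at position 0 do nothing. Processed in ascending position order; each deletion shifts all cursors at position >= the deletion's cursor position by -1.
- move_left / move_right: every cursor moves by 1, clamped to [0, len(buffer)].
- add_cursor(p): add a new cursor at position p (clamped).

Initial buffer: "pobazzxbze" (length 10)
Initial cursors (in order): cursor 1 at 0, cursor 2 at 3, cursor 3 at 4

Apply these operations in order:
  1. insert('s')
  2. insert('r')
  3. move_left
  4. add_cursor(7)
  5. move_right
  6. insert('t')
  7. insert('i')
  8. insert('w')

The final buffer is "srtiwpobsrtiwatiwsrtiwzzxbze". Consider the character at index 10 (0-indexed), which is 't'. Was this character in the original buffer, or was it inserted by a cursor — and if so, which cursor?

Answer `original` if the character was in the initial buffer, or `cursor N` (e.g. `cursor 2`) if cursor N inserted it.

Answer: cursor 2

Derivation:
After op 1 (insert('s')): buffer="spobsaszzxbze" (len 13), cursors c1@1 c2@5 c3@7, authorship 1...2.3......
After op 2 (insert('r')): buffer="srpobsrasrzzxbze" (len 16), cursors c1@2 c2@7 c3@10, authorship 11...22.33......
After op 3 (move_left): buffer="srpobsrasrzzxbze" (len 16), cursors c1@1 c2@6 c3@9, authorship 11...22.33......
After op 4 (add_cursor(7)): buffer="srpobsrasrzzxbze" (len 16), cursors c1@1 c2@6 c4@7 c3@9, authorship 11...22.33......
After op 5 (move_right): buffer="srpobsrasrzzxbze" (len 16), cursors c1@2 c2@7 c4@8 c3@10, authorship 11...22.33......
After op 6 (insert('t')): buffer="srtpobsrtatsrtzzxbze" (len 20), cursors c1@3 c2@9 c4@11 c3@14, authorship 111...222.4333......
After op 7 (insert('i')): buffer="srtipobsrtiatisrtizzxbze" (len 24), cursors c1@4 c2@11 c4@14 c3@18, authorship 1111...2222.443333......
After op 8 (insert('w')): buffer="srtiwpobsrtiwatiwsrtiwzzxbze" (len 28), cursors c1@5 c2@13 c4@17 c3@22, authorship 11111...22222.44433333......
Authorship (.=original, N=cursor N): 1 1 1 1 1 . . . 2 2 2 2 2 . 4 4 4 3 3 3 3 3 . . . . . .
Index 10: author = 2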